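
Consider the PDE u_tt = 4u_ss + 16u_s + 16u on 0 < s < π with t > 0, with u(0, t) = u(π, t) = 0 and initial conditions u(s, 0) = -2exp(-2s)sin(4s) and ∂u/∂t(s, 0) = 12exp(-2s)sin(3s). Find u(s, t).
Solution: Substitute u = exp(-2s)w.
Then u_s = exp(-2s)(w_s - 2w), u_ss = exp(-2s)(w_ss - 4w_s + 4w), u_tt = exp(-2s)w_tt; substituting and dividing by exp(-2s), the lower-order terms cancel: w_tt = 4w_ss (standard wave equation).
Data for w: w(s,0) = exp(2s)u(s,0) = -2sin(4s); w_t(s,0) = exp(2s)u_t(s,0) = 12sin(3s). The boundary conditions carry over: w(0,t) = w(π,t) = 0.
Separating variables: w = Σ [A_n cos(ω_n t) + B_n sin(ω_n t)] sin(ns), ω_n = 2n. From ICs (B_n = velocity coefficient / ω_n): A_4=-2, B_3=2.
So w(s,t) = 2sin(3s)sin(6t) - 2sin(4s)cos(8t), and u(s,t) = exp(-2s)w(s,t).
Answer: u(s, t) = 2exp(-2s)sin(3s)sin(6t) - 2exp(-2s)sin(4s)cos(8t)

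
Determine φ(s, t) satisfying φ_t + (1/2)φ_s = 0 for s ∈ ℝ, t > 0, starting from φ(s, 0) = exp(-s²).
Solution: By characteristics (ds/dt = 1/2), φ(s,t) = f(s - (1/2)t) with f = φ(·, 0).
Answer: φ(s, t) = exp(-(s - t/2)²)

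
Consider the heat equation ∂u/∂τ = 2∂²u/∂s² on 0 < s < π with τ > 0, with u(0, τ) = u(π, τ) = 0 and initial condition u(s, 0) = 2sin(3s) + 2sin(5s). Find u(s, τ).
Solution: Using separation of variables u = X(s)T(τ):
Eigenfunctions: sin(ns), n = 1, 2, 3, ...
General solution: u(s, τ) = Σ c_n sin(ns) exp(-2n² τ)
Matching u(s,0) = 2sin(3s) + 2sin(5s) term by term: c_3=2, c_5=2.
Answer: u(s, τ) = 2exp(-18τ)sin(3s) + 2exp(-50τ)sin(5s)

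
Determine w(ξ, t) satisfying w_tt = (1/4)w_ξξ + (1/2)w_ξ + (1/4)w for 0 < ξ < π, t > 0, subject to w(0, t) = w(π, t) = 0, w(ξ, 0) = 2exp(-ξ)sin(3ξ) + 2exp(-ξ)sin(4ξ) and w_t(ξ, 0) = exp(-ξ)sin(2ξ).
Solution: Substitute w = exp(-ξ)u, i.e. u = exp(ξ)w.
By the product rule, w_ξ = exp(-ξ)(u_ξ - u), w_ξξ = exp(-ξ)(u_ξξ - 2u_ξ + u), w_tt = exp(-ξ)u_tt.
Substituting into the PDE and dividing by exp(-ξ): u_tt = (1/4)(u_ξξ - 2u_ξ + u) + (1/2)(u_ξ - u) + (1/4)u.
The lower-order terms cancel, leaving the standard wave equation u_tt = (1/4)u_ξξ.
Initial data for u: u(ξ,0) = exp(ξ)w(ξ,0) = 2sin(3ξ) + 2sin(4ξ); u_t(ξ,0) = exp(ξ)w_t(ξ,0) = sin(2ξ). The boundary conditions carry over: u(0,t) = u(π,t) = 0.
Solve for u:
  Using separation of variables u = X(ξ)T(t):
  Eigenfunctions: sin(nξ), n = 1, 2, 3, ...
  General solution: u(ξ, t) = Σ [A_n cos(n t/2) + B_n sin(n t/2)] sin(nξ)
  From u(ξ,0) = 2sin(3ξ) + 2sin(4ξ): A_3=2, A_4=2. From u_t(ξ,0) = sin(2ξ), using u_t(ξ,0) = Σ ω_n B_n sin(nξ) with ω_n = n/2: B_2 = 1/1 = 1.
Hence u(ξ,t) = sin(t)sin(2ξ) + 2sin(3ξ)cos(3t/2) + 2sin(4ξ)cos(2t).
Transform back: w(ξ,t) = exp(-ξ)u(ξ,t).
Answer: w(ξ, t) = exp(-ξ)sin(t)sin(2ξ) + 2exp(-ξ)sin(3ξ)cos(3t/2) + 2exp(-ξ)sin(4ξ)cos(2t)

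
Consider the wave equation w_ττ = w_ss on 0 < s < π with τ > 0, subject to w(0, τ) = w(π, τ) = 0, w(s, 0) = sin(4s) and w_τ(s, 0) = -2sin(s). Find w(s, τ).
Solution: Using separation of variables w = X(s)T(τ):
Eigenfunctions: sin(ns), n = 1, 2, 3, ...
General solution: w(s, τ) = Σ [A_n cos(n τ) + B_n sin(n τ)] sin(ns)
From w(s,0) = sin(4s): A_4=1. From w_τ(s,0) = -2sin(s), using w_τ(s,0) = Σ ω_n B_n sin(ns) with ω_n = n: B_1 = (-2)/1 = -2.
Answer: w(s, τ) = -2sin(s)sin(τ) + sin(4s)cos(4τ)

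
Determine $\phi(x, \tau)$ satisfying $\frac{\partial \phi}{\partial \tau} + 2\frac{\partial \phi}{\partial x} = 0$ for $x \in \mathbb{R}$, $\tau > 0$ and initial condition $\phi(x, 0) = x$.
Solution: By characteristics ($dx/d\tau = 2$), $\phi(x,\tau) = f(x - 2\tau)$ with $f = \phi( \cdot , 0)$.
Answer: $\phi(x, \tau) = -2 \tau + x$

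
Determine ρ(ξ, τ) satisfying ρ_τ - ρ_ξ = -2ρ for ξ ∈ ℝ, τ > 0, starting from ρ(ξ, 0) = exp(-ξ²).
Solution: Substitute ρ = exp(-2τ)u.
Then ρ_τ = exp(-2τ)(u_τ - 2u), ρ_ξ = exp(-2τ)u_ξ; substituting and dividing by exp(-2τ), the lower-order terms cancel: u_τ - u_ξ = 0 (standard advection equation).
Data for u: u(ξ,0) = ρ(ξ,0) = exp(-ξ²).
By characteristics (dξ/dτ = -1), u(ξ,τ) = f(ξ + τ) with f = u(·, 0).
So u(ξ,τ) = exp(-(ξ + τ)²), and ρ(ξ,τ) = exp(-2τ)u(ξ,τ).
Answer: ρ(ξ, τ) = exp(-2τ)exp(-(ξ + τ)²)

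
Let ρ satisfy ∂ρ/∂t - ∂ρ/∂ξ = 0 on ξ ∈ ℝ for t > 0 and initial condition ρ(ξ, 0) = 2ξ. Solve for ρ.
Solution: By characteristics (dξ/dt = -1), ρ(ξ,t) = f(ξ + t) with f = ρ(·, 0).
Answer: ρ(ξ, t) = 2t + 2ξ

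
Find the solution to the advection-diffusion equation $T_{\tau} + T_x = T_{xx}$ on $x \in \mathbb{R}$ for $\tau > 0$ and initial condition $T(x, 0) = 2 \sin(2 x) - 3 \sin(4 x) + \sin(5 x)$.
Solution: Change to a moving frame: let $\eta = x - \tau$, $\sigma = \tau$ and write $T(x,\tau) = u(\eta,\sigma)$.
By the chain rule $T_{\tau} = u_{\sigma} - u_{\eta}$, $T_x = u_{\eta}$, $T_{xx} = u_{\eta\eta}$.
Then $T_{\tau} + T_x = u_{\sigma}$: the advection term cancels and the PDE becomes the heat equation $u_{\sigma} = u_{\eta\eta}$ on $\eta \in \mathbb{R}$.
Initial data: $u(\eta,0) = T(\eta,0) = 2 \sin(2 \eta) - 3 \sin(4 \eta) + \sin(5 \eta)$.
On $\eta \in \mathbb{R}$ each mode satisfies $(\sin(n\eta))'' = -n^2 \sin(n\eta)$, so $e^{-n^2\sigma} \sin(n\eta)$ solves the heat equation; by superposition $u(\eta,\sigma) = \sum c_n e^{-n^2\sigma} \sin(n\eta)$.
Reading off the coefficients: $c_2=2, c_4=-3, c_5=1$, so $u(\eta,\sigma) = 2 e^{-4 \sigma} \sin(2 \eta) - 3 e^{-16 \sigma} \sin(4 \eta) + e^{-25 \sigma} \sin(5 \eta)$.
Substituting back $\eta = x - \tau$, $\sigma = \tau$: $T(x,\tau) = u(x - \tau, \tau)$.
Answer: $T(x, \tau) = -2 e^{-4 \tau} \sin(2 \tau - 2 x) + 3 e^{-16 \tau} \sin(4 \tau - 4 x) -  e^{-25 \tau} \sin(5 \tau - 5 x)$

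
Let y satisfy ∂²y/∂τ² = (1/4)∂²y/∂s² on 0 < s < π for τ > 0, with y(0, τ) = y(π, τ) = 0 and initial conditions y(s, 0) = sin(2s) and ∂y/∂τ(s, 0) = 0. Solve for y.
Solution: Separating variables: y = Σ [A_n cos(ω_n τ) + B_n sin(ω_n τ)] sin(ns), ω_n = n/2. From ICs: A_2=1.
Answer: y(s, τ) = sin(2s)cos(τ)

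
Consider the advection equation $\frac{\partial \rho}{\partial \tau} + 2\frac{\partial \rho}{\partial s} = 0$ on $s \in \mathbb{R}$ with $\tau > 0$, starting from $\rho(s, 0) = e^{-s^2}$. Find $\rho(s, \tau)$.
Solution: By characteristics ($ds/d\tau = 2$), $\rho(s,\tau) = f(s - 2\tau)$ with $f = \rho( \cdot , 0)$.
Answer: $\rho(s, \tau) = e^{-(-2 \tau + s)^2}$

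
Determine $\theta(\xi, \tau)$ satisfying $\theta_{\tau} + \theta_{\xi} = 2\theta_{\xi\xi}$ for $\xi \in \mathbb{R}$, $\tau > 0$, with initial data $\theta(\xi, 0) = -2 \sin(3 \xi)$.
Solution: Change to a moving frame: let $\eta = \xi - \tau$, $\sigma = \tau$ and write $\theta(\xi,\tau) = u(\eta,\sigma)$.
By the chain rule $\theta_{\tau} = u_{\sigma} - u_{\eta}$, $\theta_{\xi} = u_{\eta}$, $\theta_{\xi\xi} = u_{\eta\eta}$.
Then $\theta_{\tau} + \theta_{\xi} = u_{\sigma}$: the advection term cancels and the PDE becomes the heat equation $u_{\sigma} = 2u_{\eta\eta}$ on $\eta \in \mathbb{R}$.
Initial data: $u(\eta,0) = \theta(\eta,0) = -2 \sin(3 \eta)$.
On $\eta \in \mathbb{R}$ each mode satisfies $(\sin(n\eta))'' = -n^2 \sin(n\eta)$, so $e^{-2n^2\sigma} \sin(n\eta)$ solves the heat equation; by superposition $u(\eta,\sigma) = \sum c_n e^{-2n^2\sigma} \sin(n\eta)$.
Reading off the coefficients: $c_3=-2$, so $u(\eta,\sigma) = -2 e^{-18 \sigma} \sin(3 \eta)$.
Substituting back $\eta = \xi - \tau$, $\sigma = \tau$: $\theta(\xi,\tau) = u(\xi - \tau, \tau)$.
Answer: $\theta(\xi, \tau) = 2 e^{-18 \tau} \sin(3 \tau - 3 \xi)$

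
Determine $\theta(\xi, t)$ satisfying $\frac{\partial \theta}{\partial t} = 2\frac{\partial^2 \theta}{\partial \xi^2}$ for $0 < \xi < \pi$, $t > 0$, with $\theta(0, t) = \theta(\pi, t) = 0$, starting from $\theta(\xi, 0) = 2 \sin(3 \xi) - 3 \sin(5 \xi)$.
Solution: Separating variables: $\theta = \sum c_n e^{-2n^2t} \sin(n\xi)$. From $\theta(\xi,0) = 2 \sin(3 \xi) - 3 \sin(5 \xi)$: $c_3=2, c_5=-3$.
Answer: $\theta(\xi, t) = 2 e^{-18 t} \sin(3 \xi) - 3 e^{-50 t} \sin(5 \xi)$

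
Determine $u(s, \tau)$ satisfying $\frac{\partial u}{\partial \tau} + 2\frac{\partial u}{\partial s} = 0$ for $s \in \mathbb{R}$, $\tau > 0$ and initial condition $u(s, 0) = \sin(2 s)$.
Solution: By method of characteristics (waves move right with speed 2):
Along characteristics $s - 2\tau =$ const, $u$ is constant, so $u(s,\tau) = f(s - 2\tau)$ with $f = u( \cdot , 0)$.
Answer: $u(s, \tau) = - \sin(4 \tau - 2 s)$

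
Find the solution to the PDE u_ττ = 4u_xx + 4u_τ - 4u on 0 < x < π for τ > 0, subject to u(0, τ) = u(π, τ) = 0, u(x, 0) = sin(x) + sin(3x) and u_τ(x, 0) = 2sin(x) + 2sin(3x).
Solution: Substitute u = exp(2τ)w.
Then u_τ = exp(2τ)(w_τ + 2w), u_ττ = exp(2τ)(w_ττ + 4w_τ + 4w), u_xx = exp(2τ)w_xx; substituting and dividing by exp(2τ), the lower-order terms cancel: w_ττ = 4w_xx (standard wave equation).
Data for w: w(x,0) = u(x,0) = sin(x) + sin(3x); w_τ(x,0) = u_τ(x,0) - 2u(x,0) = 0. The boundary conditions carry over: w(0,τ) = w(π,τ) = 0.
Separating variables: w = Σ [A_n cos(ω_n τ) + B_n sin(ω_n τ)] sin(nx), ω_n = 2n. From ICs: A_1=1, A_3=1.
So w(x,τ) = sin(x)cos(2τ) + sin(3x)cos(6τ), and u(x,τ) = exp(2τ)w(x,τ).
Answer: u(x, τ) = exp(2τ)sin(x)cos(2τ) + exp(2τ)sin(3x)cos(6τ)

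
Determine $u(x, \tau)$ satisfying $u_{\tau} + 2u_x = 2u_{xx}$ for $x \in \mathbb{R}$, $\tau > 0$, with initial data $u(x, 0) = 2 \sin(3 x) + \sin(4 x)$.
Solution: Moving frame: $\eta = x - 2\tau$, $\sigma = \tau$, $u = w(\eta,\sigma)$, so $u_{\tau} = w_{\sigma} - 2w_{\eta}$ and $u_{xx} = w_{\eta\eta}$.
Hence $u_{\tau} + 2u_x = w_{\sigma}$ and the PDE becomes the heat equation $w_{\sigma} = 2w_{\eta\eta}$ on $\eta \in \mathbb{R}$.
Initial data: $w(\eta,0) = u(\eta,0) = 2 \sin(3 \eta) + \sin(4 \eta)$. Each mode $\sin(n\eta)$ decays as $e^{-2n^2\sigma}$ on $\mathbb{R}$, so $w(\eta,\sigma) = \sum c_n e^{-2n^2\sigma} \sin(n\eta)$ with $c_3=2, c_4=1$: $w(\eta,\sigma) = 2 e^{-18 \sigma} \sin(3 \eta) + e^{-32 \sigma} \sin(4 \eta)$.
Substituting back: $u(x,\tau) = w(x - 2\tau, \tau)$.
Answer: $u(x, \tau) = -2 e^{-18 \tau} \sin(6 \tau - 3 x) -  e^{-32 \tau} \sin(8 \tau - 4 x)$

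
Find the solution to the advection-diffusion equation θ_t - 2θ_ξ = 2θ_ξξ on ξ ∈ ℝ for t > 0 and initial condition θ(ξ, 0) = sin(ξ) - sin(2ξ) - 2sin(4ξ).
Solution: Moving frame: η = ξ + 2t, σ = t, θ = u(η,σ), so θ_t = u_σ + 2u_η and θ_ξξ = u_ηη.
Hence θ_t - 2θ_ξ = u_σ and the PDE becomes the heat equation u_σ = 2u_ηη on η ∈ ℝ.
Initial data: u(η,0) = θ(η,0) = sin(η) - sin(2η) - 2sin(4η). Each mode sin(nη) decays as exp(-2n²σ) on ℝ, so u(η,σ) = Σ c_n exp(-2n²σ) sin(nη) with c_1=1, c_2=-1, c_4=-2: u(η,σ) = exp(-2σ)sin(η) - exp(-8σ)sin(2η) - 2exp(-32σ)sin(4η).
Substituting back: θ(ξ,t) = u(ξ + 2t, t).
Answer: θ(ξ, t) = exp(-2t)sin(2t + ξ) - exp(-8t)sin(4t + 2ξ) - 2exp(-32t)sin(8t + 4ξ)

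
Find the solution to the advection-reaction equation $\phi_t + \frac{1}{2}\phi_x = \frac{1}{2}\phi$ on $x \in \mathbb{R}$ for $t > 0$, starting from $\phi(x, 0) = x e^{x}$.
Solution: Substitute $\phi = e^{x}u$.
Then $\phi_x = e^{x}(u_x + u)$, $\phi_t = e^{x}u_t$; substituting and dividing by $e^{x}$, the lower-order terms cancel: $u_t + \frac{1}{2}u_x = 0$ (standard advection equation).
Data for $u$: $u(x,0) = e^{-x}\phi(x,0) = x$.
By characteristics ($dx/dt = 1/2$), $u(x,t) = f(x - \frac{1}{2}t)$ with $f = u( \cdot , 0)$.
So $u(x,t) = -\frac{1}{2} t + x$, and $\phi(x,t) = e^{x}u(x,t)$.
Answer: $\phi(x, t) = -\frac{1}{2} t e^{x} + x e^{x}$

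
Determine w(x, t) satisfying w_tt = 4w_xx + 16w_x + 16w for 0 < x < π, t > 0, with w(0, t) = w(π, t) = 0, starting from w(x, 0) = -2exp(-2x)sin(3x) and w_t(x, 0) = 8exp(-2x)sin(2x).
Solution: Substitute w = exp(-2x)u, i.e. u = exp(2x)w.
By the product rule, w_x = exp(-2x)(u_x - 2u), w_xx = exp(-2x)(u_xx - 4u_x + 4u), w_tt = exp(-2x)u_tt.
Substituting into the PDE and dividing by exp(-2x): u_tt = 4(u_xx - 4u_x + 4u) + 16(u_x - 2u) + 16u.
The lower-order terms cancel, leaving the standard wave equation u_tt = 4u_xx.
Initial data for u: u(x,0) = exp(2x)w(x,0) = -2sin(3x); u_t(x,0) = exp(2x)w_t(x,0) = 8sin(2x). The boundary conditions carry over: u(0,t) = u(π,t) = 0.
Solve for u:
  Using separation of variables u = X(x)T(t):
  Eigenfunctions: sin(nx), n = 1, 2, 3, ...
  General solution: u(x, t) = Σ [A_n cos(2n t) + B_n sin(2n t)] sin(nx)
  From u(x,0) = -2sin(3x): A_3=-2. From u_t(x,0) = 8sin(2x), using u_t(x,0) = Σ ω_n B_n sin(nx) with ω_n = 2n: B_2 = 8/4 = 2.
Hence u(x,t) = 2sin(4t)sin(2x) - 2sin(3x)cos(6t).
Transform back: w(x,t) = exp(-2x)u(x,t).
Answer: w(x, t) = 2exp(-2x)sin(4t)sin(2x) - 2exp(-2x)sin(3x)cos(6t)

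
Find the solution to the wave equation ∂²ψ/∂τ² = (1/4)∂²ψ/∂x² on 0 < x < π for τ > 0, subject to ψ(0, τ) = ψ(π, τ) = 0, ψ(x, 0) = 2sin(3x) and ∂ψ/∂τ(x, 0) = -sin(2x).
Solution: Using separation of variables ψ = X(x)T(τ):
Eigenfunctions: sin(nx), n = 1, 2, 3, ...
General solution: ψ(x, τ) = Σ [A_n cos(n τ/2) + B_n sin(n τ/2)] sin(nx)
From ψ(x,0) = 2sin(3x): A_3=2. From ψ_τ(x,0) = -sin(2x), using ψ_τ(x,0) = Σ ω_n B_n sin(nx) with ω_n = n/2: B_2 = (-1)/1 = -1.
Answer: ψ(x, τ) = -sin(2x)sin(τ) + 2sin(3x)cos(3τ/2)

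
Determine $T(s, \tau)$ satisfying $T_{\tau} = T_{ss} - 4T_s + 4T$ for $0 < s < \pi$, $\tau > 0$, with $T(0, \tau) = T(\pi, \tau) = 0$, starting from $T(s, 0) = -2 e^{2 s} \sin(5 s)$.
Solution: Substitute $T = e^{2s}u$, i.e. $u = e^{-2s}T$.
By the product rule, $T_s = e^{2s}(u_s + 2u)$, $T_{ss} = e^{2s}(u_{ss} + 4u_s + 4u)$, $T_{\tau} = e^{2s}u_{\tau}$.
Substituting into the PDE and dividing by $e^{2s}$: $u_{\tau} = (u_{ss} + 4u_s + 4u) - 4(u_s + 2u) + 4u$.
The lower-order terms cancel, leaving the standard heat equation $u_{\tau} = u_{ss}$.
Initial data for $u$: $u(s,0) = e^{-2s}T(s,0) = -2 \sin(5 s)$. The boundary conditions carry over: $u(0,\tau) = u(\pi,\tau) = 0$.
Solve for $u$:
  Using separation of variables $u = X(s)G(\tau)$:
  Eigenfunctions: $\sin(ns)$, $n = 1, 2, 3, \ldots$
  General solution: $u(s, \tau) = \sum c_n \sin(ns) e^{-n^2 \tau}$
  Matching $u(s,0) = -2 \sin(5 s)$ term by term: $c_5=-2$.
Hence $u(s,\tau) = -2 e^{-25 \tau} \sin(5 s)$.
Transform back: $T(s,\tau) = e^{2s}u(s,\tau)$.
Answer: $T(s, \tau) = -2 e^{-25 \tau} e^{2 s} \sin(5 s)$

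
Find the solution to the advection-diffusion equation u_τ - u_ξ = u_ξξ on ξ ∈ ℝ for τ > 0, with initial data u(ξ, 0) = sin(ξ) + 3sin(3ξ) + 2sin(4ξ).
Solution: Change to a moving frame: let η = ξ + τ, σ = τ and write u(ξ,τ) = w(η,σ).
By the chain rule u_τ = w_σ + w_η, u_ξ = w_η, u_ξξ = w_ηη.
Then u_τ - u_ξ = w_σ: the advection term cancels and the PDE becomes the heat equation w_σ = w_ηη on η ∈ ℝ.
Initial data: w(η,0) = u(η,0) = sin(η) + 3sin(3η) + 2sin(4η).
On η ∈ ℝ each mode satisfies (sin(nη))″ = -n² sin(nη), so exp(-n²σ) sin(nη) solves the heat equation; by superposition w(η,σ) = Σ c_n exp(-n²σ) sin(nη).
Reading off the coefficients: c_1=1, c_3=3, c_4=2, so w(η,σ) = exp(-σ)sin(η) + 3exp(-9σ)sin(3η) + 2exp(-16σ)sin(4η).
Substituting back η = ξ + τ, σ = τ: u(ξ,τ) = w(ξ + τ, τ).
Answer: u(ξ, τ) = exp(-τ)sin(ξ + τ) + 3exp(-9τ)sin(3ξ + 3τ) + 2exp(-16τ)sin(4ξ + 4τ)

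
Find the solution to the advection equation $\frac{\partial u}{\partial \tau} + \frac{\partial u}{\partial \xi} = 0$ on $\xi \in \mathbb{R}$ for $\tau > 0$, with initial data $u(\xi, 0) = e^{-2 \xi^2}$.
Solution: By characteristics ($d\xi/d\tau = 1$), $u(\xi,\tau) = f(\xi - \tau)$ with $f = u( \cdot , 0)$.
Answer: $u(\xi, \tau) = e^{-2 (-\tau + \xi)^2}$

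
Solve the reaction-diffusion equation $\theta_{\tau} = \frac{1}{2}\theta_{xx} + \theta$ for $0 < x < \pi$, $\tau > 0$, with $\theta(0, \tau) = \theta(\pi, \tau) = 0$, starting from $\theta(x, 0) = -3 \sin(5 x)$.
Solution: Substitute $\theta = e^{\tau}u$.
Then $\theta_{\tau} = e^{\tau}(u_{\tau} + u)$, $\theta_{xx} = e^{\tau}u_{xx}$; substituting and dividing by $e^{\tau}$, the lower-order terms cancel: $u_{\tau} = \frac{1}{2}u_{xx}$ (standard heat equation).
Data for $u$: $u(x,0) = \theta(x,0) = -3 \sin(5 x)$. The boundary conditions carry over: $u(0,\tau) = u(\pi,\tau) = 0$.
Separating variables: $u = \sum c_n e^{-n^2\tau/2} \sin(nx)$. From $u(x,0) = -3 \sin(5 x)$: $c_5=-3$.
So $u(x,\tau) = -3 e^{-25 \tau/2} \sin(5 x)$, and $\theta(x,\tau) = e^{\tau}u(x,\tau)$.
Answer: $\theta(x, \tau) = -3 e^{-23 \tau/2} \sin(5 x)$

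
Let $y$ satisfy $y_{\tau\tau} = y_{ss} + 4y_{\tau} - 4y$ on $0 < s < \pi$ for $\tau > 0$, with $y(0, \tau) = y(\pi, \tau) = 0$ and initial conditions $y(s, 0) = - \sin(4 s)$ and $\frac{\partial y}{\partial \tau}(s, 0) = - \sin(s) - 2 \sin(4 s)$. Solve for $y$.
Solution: Substitute $y = e^{2\tau}u$.
Then $y_{\tau} = e^{2\tau}(u_{\tau} + 2u)$, $y_{\tau\tau} = e^{2\tau}(u_{\tau\tau} + 4u_{\tau} + 4u)$, $y_{ss} = e^{2\tau}u_{ss}$; substituting and dividing by $e^{2\tau}$, the lower-order terms cancel: $u_{\tau\tau} = u_{ss}$ (standard wave equation).
Data for $u$: $u(s,0) = y(s,0) = - \sin(4 s)$; $u_{\tau}(s,0) = y_{\tau}(s,0) - 2y(s,0) = - \sin(s)$. The boundary conditions carry over: $u(0,\tau) = u(\pi,\tau) = 0$.
Separating variables: $u = \sum [A_n \cos(\omega_n \tau) + B_n \sin(\omega_n \tau)] \sin(ns)$, $\omega_n = n$. From ICs ($B_n$ = velocity coefficient / $\omega_n$): $A_4=-1, B_1=-1$.
So $u(s,\tau) = - \sin(s) \sin(\tau) - \sin(4 s) \cos(4 \tau)$, and $y(s,\tau) = e^{2\tau}u(s,\tau)$.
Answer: $y(s, \tau) = - e^{2 \tau} \sin(\tau) \sin(s) -  e^{2 \tau} \sin(4 s) \cos(4 \tau)$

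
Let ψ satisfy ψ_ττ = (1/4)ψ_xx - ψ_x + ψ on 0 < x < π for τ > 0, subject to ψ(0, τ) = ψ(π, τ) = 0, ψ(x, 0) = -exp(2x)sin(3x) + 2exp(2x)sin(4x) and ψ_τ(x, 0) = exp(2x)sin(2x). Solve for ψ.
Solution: Substitute ψ = exp(2x)u.
Then ψ_x = exp(2x)(u_x + 2u), ψ_xx = exp(2x)(u_xx + 4u_x + 4u), ψ_ττ = exp(2x)u_ττ; substituting and dividing by exp(2x), the lower-order terms cancel: u_ττ = (1/4)u_xx (standard wave equation).
Data for u: u(x,0) = exp(-2x)ψ(x,0) = -sin(3x) + 2sin(4x); u_τ(x,0) = exp(-2x)ψ_τ(x,0) = sin(2x). The boundary conditions carry over: u(0,τ) = u(π,τ) = 0.
Separating variables: u = Σ [A_n cos(ω_n τ) + B_n sin(ω_n τ)] sin(nx), ω_n = n/2. From ICs (B_n = velocity coefficient / ω_n): A_3=-1, A_4=2, B_2=1.
So u(x,τ) = sin(2x)sin(τ) - sin(3x)cos(3τ/2) + 2sin(4x)cos(2τ), and ψ(x,τ) = exp(2x)u(x,τ).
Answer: ψ(x, τ) = exp(2x)sin(2x)sin(τ) - exp(2x)sin(3x)cos(3τ/2) + 2exp(2x)sin(4x)cos(2τ)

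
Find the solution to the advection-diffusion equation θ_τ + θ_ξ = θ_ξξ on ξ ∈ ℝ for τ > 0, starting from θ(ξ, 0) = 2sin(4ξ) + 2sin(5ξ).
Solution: Moving frame: η = ξ - τ, σ = τ, θ = u(η,σ), so θ_τ = u_σ - u_η and θ_ξξ = u_ηη.
Hence θ_τ + θ_ξ = u_σ and the PDE becomes the heat equation u_σ = u_ηη on η ∈ ℝ.
Initial data: u(η,0) = θ(η,0) = 2sin(4η) + 2sin(5η). Each mode sin(nη) decays as exp(-n²σ) on ℝ, so u(η,σ) = Σ c_n exp(-n²σ) sin(nη) with c_4=2, c_5=2: u(η,σ) = 2exp(-16σ)sin(4η) + 2exp(-25σ)sin(5η).
Substituting back: θ(ξ,τ) = u(ξ - τ, τ).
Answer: θ(ξ, τ) = 2exp(-16τ)sin(4ξ - 4τ) + 2exp(-25τ)sin(5ξ - 5τ)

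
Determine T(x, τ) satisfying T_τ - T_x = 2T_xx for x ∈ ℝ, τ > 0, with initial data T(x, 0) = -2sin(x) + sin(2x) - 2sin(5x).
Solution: Change to a moving frame: let η = x + τ, σ = τ and write T(x,τ) = u(η,σ).
By the chain rule T_τ = u_σ + u_η, T_x = u_η, T_xx = u_ηη.
Then T_τ - T_x = u_σ: the advection term cancels and the PDE becomes the heat equation u_σ = 2u_ηη on η ∈ ℝ.
Initial data: u(η,0) = T(η,0) = -2sin(η) + sin(2η) - 2sin(5η).
On η ∈ ℝ each mode satisfies (sin(nη))″ = -n² sin(nη), so exp(-2n²σ) sin(nη) solves the heat equation; by superposition u(η,σ) = Σ c_n exp(-2n²σ) sin(nη).
Reading off the coefficients: c_1=-2, c_2=1, c_5=-2, so u(η,σ) = -2exp(-2σ)sin(η) + exp(-8σ)sin(2η) - 2exp(-50σ)sin(5η).
Substituting back η = x + τ, σ = τ: T(x,τ) = u(x + τ, τ).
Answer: T(x, τ) = -2exp(-2τ)sin(x + τ) + exp(-8τ)sin(2x + 2τ) - 2exp(-50τ)sin(5x + 5τ)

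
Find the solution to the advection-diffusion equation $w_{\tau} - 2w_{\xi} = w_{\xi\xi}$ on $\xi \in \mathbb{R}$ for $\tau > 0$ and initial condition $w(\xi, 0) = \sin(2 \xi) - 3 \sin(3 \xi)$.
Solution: Moving frame: $\eta = \xi + 2\tau$, $\sigma = \tau$, $w = u(\eta,\sigma)$, so $w_{\tau} = u_{\sigma} + 2u_{\eta}$ and $w_{\xi\xi} = u_{\eta\eta}$.
Hence $w_{\tau} - 2w_{\xi} = u_{\sigma}$ and the PDE becomes the heat equation $u_{\sigma} = u_{\eta\eta}$ on $\eta \in \mathbb{R}$.
Initial data: $u(\eta,0) = w(\eta,0) = \sin(2 \eta) - 3 \sin(3 \eta)$. Each mode $\sin(n\eta)$ decays as $e^{-n^2\sigma}$ on $\mathbb{R}$, so $u(\eta,\sigma) = \sum c_n e^{-n^2\sigma} \sin(n\eta)$ with $c_2=1, c_3=-3$: $u(\eta,\sigma) = e^{-4 \sigma} \sin(2 \eta) - 3 e^{-9 \sigma} \sin(3 \eta)$.
Substituting back: $w(\xi,\tau) = u(\xi + 2\tau, \tau)$.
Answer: $w(\xi, \tau) = e^{-4 \tau} \sin(4 \tau + 2 \xi) - 3 e^{-9 \tau} \sin(6 \tau + 3 \xi)$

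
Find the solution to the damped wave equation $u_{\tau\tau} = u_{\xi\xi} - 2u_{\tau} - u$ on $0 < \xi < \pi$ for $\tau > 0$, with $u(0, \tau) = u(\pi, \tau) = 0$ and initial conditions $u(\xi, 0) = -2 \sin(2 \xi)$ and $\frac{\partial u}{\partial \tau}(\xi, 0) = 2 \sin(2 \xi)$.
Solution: Substitute $u = e^{-\tau}w$.
Then $u_{\tau} = e^{-\tau}(w_{\tau} - w)$, $u_{\tau\tau} = e^{-\tau}(w_{\tau\tau} - 2w_{\tau} + w)$, $u_{\xi\xi} = e^{-\tau}w_{\xi\xi}$; substituting and dividing by $e^{-\tau}$, the lower-order terms cancel: $w_{\tau\tau} = w_{\xi\xi}$ (standard wave equation).
Data for $w$: $w(\xi,0) = u(\xi,0) = -2 \sin(2 \xi)$; $w_{\tau}(\xi,0) = u_{\tau}(\xi,0) + u(\xi,0) = 0$. The boundary conditions carry over: $w(0,\tau) = w(\pi,\tau) = 0$.
Separating variables: $w = \sum [A_n \cos(\omega_n \tau) + B_n \sin(\omega_n \tau)] \sin(n\xi)$, $\omega_n = n$. From ICs: $A_2=-2$.
So $w(\xi,\tau) = -2 \sin(2 \xi) \cos(2 \tau)$, and $u(\xi,\tau) = e^{-\tau}w(\xi,\tau)$.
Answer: $u(\xi, \tau) = -2 e^{-\tau} \sin(2 \xi) \cos(2 \tau)$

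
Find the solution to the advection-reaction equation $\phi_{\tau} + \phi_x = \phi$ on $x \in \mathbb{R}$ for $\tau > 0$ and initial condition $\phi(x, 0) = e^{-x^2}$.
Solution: Substitute $\phi = e^{\tau}u$, i.e. $u = e^{-\tau}\phi$.
By the product rule, $\phi_{\tau} = e^{\tau}(u_{\tau} + u)$, $\phi_x = e^{\tau}u_x$.
Substituting into the PDE and dividing by $e^{\tau}$: $u_{\tau} + u + u_x = u$.
The lower-order terms cancel, leaving the standard advection equation $u_{\tau} + u_x = 0$.
Initial data for $u$: $u(x,0) = \phi(x,0) = e^{-x^2}$.
Solve for $u$:
  By method of characteristics (waves move right with speed 1):
  Along characteristics $x - \tau =$ const, $u$ is constant, so $u(x,\tau) = f(x - \tau)$ with $f = u( \cdot , 0)$.
Hence $u(x,\tau) = e^{-(x - \tau)^2}$.
Transform back: $\phi(x,\tau) = e^{\tau}u(x,\tau)$.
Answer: $\phi(x, \tau) = e^{\tau} e^{-(-\tau + x)^2}$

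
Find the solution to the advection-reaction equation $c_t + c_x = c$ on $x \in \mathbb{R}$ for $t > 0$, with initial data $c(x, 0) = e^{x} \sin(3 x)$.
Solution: Substitute $c = e^{x}u$, i.e. $u = e^{-x}c$.
By the product rule, $c_x = e^{x}(u_x + u)$, $c_t = e^{x}u_t$.
Substituting into the PDE and dividing by $e^{x}$: $u_t + (u_x + u) = u$.
The lower-order terms cancel, leaving the standard advection equation $u_t + u_x = 0$.
Initial data for $u$: $u(x,0) = e^{-x}c(x,0) = \sin(3 x)$.
Solve for $u$:
  By method of characteristics (waves move right with speed 1):
  Along characteristics $x - t =$ const, $u$ is constant, so $u(x,t) = f(x - t)$ with $f = u( \cdot , 0)$.
Hence $u(x,t) = - \sin(3 t - 3 x)$.
Transform back: $c(x,t) = e^{x}u(x,t)$.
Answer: $c(x, t) = - e^{x} \sin(3 t - 3 x)$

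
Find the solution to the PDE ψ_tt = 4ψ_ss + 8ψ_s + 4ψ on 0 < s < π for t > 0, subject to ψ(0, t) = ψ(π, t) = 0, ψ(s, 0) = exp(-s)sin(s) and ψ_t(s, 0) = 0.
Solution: Substitute ψ = exp(-s)u, i.e. u = exp(s)ψ.
By the product rule, ψ_s = exp(-s)(u_s - u), ψ_ss = exp(-s)(u_ss - 2u_s + u), ψ_tt = exp(-s)u_tt.
Substituting into the PDE and dividing by exp(-s): u_tt = 4(u_ss - 2u_s + u) + 8(u_s - u) + 4u.
The lower-order terms cancel, leaving the standard wave equation u_tt = 4u_ss.
Initial data for u: u(s,0) = exp(s)ψ(s,0) = sin(s); u_t(s,0) = exp(s)ψ_t(s,0) = 0. The boundary conditions carry over: u(0,t) = u(π,t) = 0.
Solve for u:
  Using separation of variables u = X(s)T(t):
  Eigenfunctions: sin(ns), n = 1, 2, 3, ...
  General solution: u(s, t) = Σ [A_n cos(2n t) + B_n sin(2n t)] sin(ns)
  From u(s,0) = sin(s): A_1=1. From u_t(s,0) = 0: all B_n = 0.
Hence u(s,t) = sin(s)cos(2t).
Transform back: ψ(s,t) = exp(-s)u(s,t).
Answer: ψ(s, t) = exp(-s)sin(s)cos(2t)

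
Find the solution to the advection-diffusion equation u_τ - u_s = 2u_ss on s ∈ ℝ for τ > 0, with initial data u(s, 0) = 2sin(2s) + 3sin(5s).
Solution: Moving frame: η = s + τ, σ = τ, u = w(η,σ), so u_τ = w_σ + w_η and u_ss = w_ηη.
Hence u_τ - u_s = w_σ and the PDE becomes the heat equation w_σ = 2w_ηη on η ∈ ℝ.
Initial data: w(η,0) = u(η,0) = 2sin(2η) + 3sin(5η). Each mode sin(nη) decays as exp(-2n²σ) on ℝ, so w(η,σ) = Σ c_n exp(-2n²σ) sin(nη) with c_2=2, c_5=3: w(η,σ) = 2exp(-8σ)sin(2η) + 3exp(-50σ)sin(5η).
Substituting back: u(s,τ) = w(s + τ, τ).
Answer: u(s, τ) = 2exp(-8τ)sin(2s + 2τ) + 3exp(-50τ)sin(5s + 5τ)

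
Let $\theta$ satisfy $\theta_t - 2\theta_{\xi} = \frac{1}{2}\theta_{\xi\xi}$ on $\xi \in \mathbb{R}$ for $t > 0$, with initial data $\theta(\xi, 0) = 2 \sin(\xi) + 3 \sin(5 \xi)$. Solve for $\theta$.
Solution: Change to a moving frame: let $\eta = \xi + 2t$, $\sigma = t$ and write $\theta(\xi,t) = u(\eta,\sigma)$.
By the chain rule $\theta_t = u_{\sigma} + 2u_{\eta}$, $\theta_{\xi} = u_{\eta}$, $\theta_{\xi\xi} = u_{\eta\eta}$.
Then $\theta_t - 2\theta_{\xi} = u_{\sigma}$: the advection term cancels and the PDE becomes the heat equation $u_{\sigma} = \frac{1}{2}u_{\eta\eta}$ on $\eta \in \mathbb{R}$.
Initial data: $u(\eta,0) = \theta(\eta,0) = 2 \sin(\eta) + 3 \sin(5 \eta)$.
On $\eta \in \mathbb{R}$ each mode satisfies $(\sin(n\eta))'' = -n^2 \sin(n\eta)$, so $e^{-n^2\sigma/2} \sin(n\eta)$ solves the heat equation; by superposition $u(\eta,\sigma) = \sum c_n e^{-n^2\sigma/2} \sin(n\eta)$.
Reading off the coefficients: $c_1=2, c_5=3$, so $u(\eta,\sigma) = 2 e^{-\sigma/2} \sin(\eta) + 3 e^{-25 \sigma/2} \sin(5 \eta)$.
Substituting back $\eta = \xi + 2t$, $\sigma = t$: $\theta(\xi,t) = u(\xi + 2t, t)$.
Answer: $\theta(\xi, t) = 2 e^{-t/2} \sin(\xi + 2 t) + 3 e^{-25 t/2} \sin(5 \xi + 10 t)$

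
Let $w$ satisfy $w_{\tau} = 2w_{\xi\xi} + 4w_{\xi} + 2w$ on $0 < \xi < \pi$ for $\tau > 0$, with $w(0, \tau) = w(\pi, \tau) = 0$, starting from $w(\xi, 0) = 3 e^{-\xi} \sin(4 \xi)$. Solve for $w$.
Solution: Substitute $w = e^{-\xi}u$, i.e. $u = e^{\xi}w$.
By the product rule, $w_{\xi} = e^{-\xi}(u_{\xi} - u)$, $w_{\xi\xi} = e^{-\xi}(u_{\xi\xi} - 2u_{\xi} + u)$, $w_{\tau} = e^{-\xi}u_{\tau}$.
Substituting into the PDE and dividing by $e^{-\xi}$: $u_{\tau} = 2(u_{\xi\xi} - 2u_{\xi} + u) + 4(u_{\xi} - u) + 2u$.
The lower-order terms cancel, leaving the standard heat equation $u_{\tau} = 2u_{\xi\xi}$.
Initial data for $u$: $u(\xi,0) = e^{\xi}w(\xi,0) = 3 \sin(4 \xi)$. The boundary conditions carry over: $u(0,\tau) = u(\pi,\tau) = 0$.
Solve for $u$:
  Using separation of variables $u = X(\xi)T(\tau)$:
  Eigenfunctions: $\sin(n\xi)$, $n = 1, 2, 3, \ldots$
  General solution: $u(\xi, \tau) = \sum c_n \sin(n\xi) e^{-2n^2 \tau}$
  Matching $u(\xi,0) = 3 \sin(4 \xi)$ term by term: $c_4=3$.
Hence $u(\xi,\tau) = 3 e^{-32 \tau} \sin(4 \xi)$.
Transform back: $w(\xi,\tau) = e^{-\xi}u(\xi,\tau)$.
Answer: $w(\xi, \tau) = 3 e^{-32 \tau} e^{-\xi} \sin(4 \xi)$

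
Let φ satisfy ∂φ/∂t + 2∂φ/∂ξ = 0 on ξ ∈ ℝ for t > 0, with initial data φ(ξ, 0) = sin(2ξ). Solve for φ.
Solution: By characteristics (dξ/dt = 2), φ(ξ,t) = f(ξ - 2t) with f = φ(·, 0).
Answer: φ(ξ, t) = -sin(4t - 2ξ)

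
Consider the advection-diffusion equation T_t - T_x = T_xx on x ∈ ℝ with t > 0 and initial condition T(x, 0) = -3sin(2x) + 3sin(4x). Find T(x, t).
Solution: Change to a moving frame: let η = x + t, σ = t and write T(x,t) = u(η,σ).
By the chain rule T_t = u_σ + u_η, T_x = u_η, T_xx = u_ηη.
Then T_t - T_x = u_σ: the advection term cancels and the PDE becomes the heat equation u_σ = u_ηη on η ∈ ℝ.
Initial data: u(η,0) = T(η,0) = -3sin(2η) + 3sin(4η).
On η ∈ ℝ each mode satisfies (sin(nη))″ = -n² sin(nη), so exp(-n²σ) sin(nη) solves the heat equation; by superposition u(η,σ) = Σ c_n exp(-n²σ) sin(nη).
Reading off the coefficients: c_2=-3, c_4=3, so u(η,σ) = -3exp(-4σ)sin(2η) + 3exp(-16σ)sin(4η).
Substituting back η = x + t, σ = t: T(x,t) = u(x + t, t).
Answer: T(x, t) = -3exp(-4t)sin(2t + 2x) + 3exp(-16t)sin(4t + 4x)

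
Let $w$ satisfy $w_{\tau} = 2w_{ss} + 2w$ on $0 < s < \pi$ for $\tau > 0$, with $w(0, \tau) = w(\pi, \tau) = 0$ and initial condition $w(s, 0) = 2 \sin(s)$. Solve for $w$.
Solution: Substitute $w = e^{2\tau}u$, i.e. $u = e^{-2\tau}w$.
By the product rule, $w_{\tau} = e^{2\tau}(u_{\tau} + 2u)$, $w_{ss} = e^{2\tau}u_{ss}$.
Substituting into the PDE and dividing by $e^{2\tau}$: $u_{\tau} + 2u = 2u_{ss} + 2u$.
The lower-order terms cancel, leaving the standard heat equation $u_{\tau} = 2u_{ss}$.
Initial data for $u$: $u(s,0) = w(s,0) = 2 \sin(s)$. The boundary conditions carry over: $u(0,\tau) = u(\pi,\tau) = 0$.
Solve for $u$:
  Using separation of variables $u = X(s)T(\tau)$:
  Eigenfunctions: $\sin(ns)$, $n = 1, 2, 3, \ldots$
  General solution: $u(s, \tau) = \sum c_n \sin(ns) e^{-2n^2 \tau}$
  Matching $u(s,0) = 2 \sin(s)$ term by term: $c_1=2$.
Hence $u(s,\tau) = 2 e^{-2 \tau} \sin(s)$.
Transform back: $w(s,\tau) = e^{2\tau}u(s,\tau)$.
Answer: $w(s, \tau) = 2 \sin(s)$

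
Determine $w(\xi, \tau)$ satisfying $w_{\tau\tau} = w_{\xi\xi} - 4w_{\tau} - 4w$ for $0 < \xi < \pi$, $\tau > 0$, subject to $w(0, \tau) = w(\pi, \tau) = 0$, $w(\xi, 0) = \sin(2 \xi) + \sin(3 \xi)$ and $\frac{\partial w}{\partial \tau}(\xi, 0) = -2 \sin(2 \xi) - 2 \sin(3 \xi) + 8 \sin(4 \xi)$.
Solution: Substitute $w = e^{-2\tau}u$.
Then $w_{\tau} = e^{-2\tau}(u_{\tau} - 2u)$, $w_{\tau\tau} = e^{-2\tau}(u_{\tau\tau} - 4u_{\tau} + 4u)$, $w_{\xi\xi} = e^{-2\tau}u_{\xi\xi}$; substituting and dividing by $e^{-2\tau}$, the lower-order terms cancel: $u_{\tau\tau} = u_{\xi\xi}$ (standard wave equation).
Data for $u$: $u(\xi,0) = w(\xi,0) = \sin(2 \xi) + \sin(3 \xi)$; $u_{\tau}(\xi,0) = w_{\tau}(\xi,0) + 2w(\xi,0) = 8 \sin(4 \xi)$. The boundary conditions carry over: $u(0,\tau) = u(\pi,\tau) = 0$.
Separating variables: $u = \sum [A_n \cos(\omega_n \tau) + B_n \sin(\omega_n \tau)] \sin(n\xi)$, $\omega_n = n$. From ICs ($B_n$ = velocity coefficient / $\omega_n$): $A_2=1, A_3=1, B_4=2$.
So $u(\xi,\tau) = \sin(2 \xi) \cos(2 \tau) + \sin(3 \xi) \cos(3 \tau) + 2 \sin(4 \xi) \sin(4 \tau)$, and $w(\xi,\tau) = e^{-2\tau}u(\xi,\tau)$.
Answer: $w(\xi, \tau) = 2 e^{-2 \tau} \sin(4 \tau) \sin(4 \xi) + e^{-2 \tau} \sin(2 \xi) \cos(2 \tau) + e^{-2 \tau} \sin(3 \xi) \cos(3 \tau)$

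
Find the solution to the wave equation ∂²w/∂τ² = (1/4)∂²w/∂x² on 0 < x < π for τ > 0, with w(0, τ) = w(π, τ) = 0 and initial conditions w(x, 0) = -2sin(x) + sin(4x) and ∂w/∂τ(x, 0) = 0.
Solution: Using separation of variables w = X(x)T(τ):
Eigenfunctions: sin(nx), n = 1, 2, 3, ...
General solution: w(x, τ) = Σ [A_n cos(n τ/2) + B_n sin(n τ/2)] sin(nx)
From w(x,0) = -2sin(x) + sin(4x): A_1=-2, A_4=1. From w_τ(x,0) = 0: all B_n = 0.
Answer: w(x, τ) = -2sin(x)cos(τ/2) + sin(4x)cos(2τ)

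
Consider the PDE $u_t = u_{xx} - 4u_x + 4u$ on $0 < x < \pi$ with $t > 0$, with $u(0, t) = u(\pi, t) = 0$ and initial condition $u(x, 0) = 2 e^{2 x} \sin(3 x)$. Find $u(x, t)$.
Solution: Substitute $u = e^{2x}w$, i.e. $w = e^{-2x}u$.
By the product rule, $u_x = e^{2x}(w_x + 2w)$, $u_{xx} = e^{2x}(w_{xx} + 4w_x + 4w)$, $u_t = e^{2x}w_t$.
Substituting into the PDE and dividing by $e^{2x}$: $w_t = (w_{xx} + 4w_x + 4w) - 4(w_x + 2w) + 4w$.
The lower-order terms cancel, leaving the standard heat equation $w_t = w_{xx}$.
Initial data for $w$: $w(x,0) = e^{-2x}u(x,0) = 2 \sin(3 x)$. The boundary conditions carry over: $w(0,t) = w(\pi,t) = 0$.
Solve for $w$:
  Using separation of variables $w = X(x)T(t)$:
  Eigenfunctions: $\sin(nx)$, $n = 1, 2, 3, \ldots$
  General solution: $w(x, t) = \sum c_n \sin(nx) e^{-n^2 t}$
  Matching $w(x,0) = 2 \sin(3 x)$ term by term: $c_3=2$.
Hence $w(x,t) = 2 e^{-9 t} \sin(3 x)$.
Transform back: $u(x,t) = e^{2x}w(x,t)$.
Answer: $u(x, t) = 2 e^{-9 t} e^{2 x} \sin(3 x)$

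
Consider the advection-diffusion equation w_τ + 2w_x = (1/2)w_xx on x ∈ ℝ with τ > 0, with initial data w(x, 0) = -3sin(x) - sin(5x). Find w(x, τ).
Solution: Moving frame: η = x - 2τ, σ = τ, w = u(η,σ), so w_τ = u_σ - 2u_η and w_xx = u_ηη.
Hence w_τ + 2w_x = u_σ and the PDE becomes the heat equation u_σ = (1/2)u_ηη on η ∈ ℝ.
Initial data: u(η,0) = w(η,0) = -3sin(η) - sin(5η). Each mode sin(nη) decays as exp(-n²σ/2) on ℝ, so u(η,σ) = Σ c_n exp(-n²σ/2) sin(nη) with c_1=-3, c_5=-1: u(η,σ) = -3exp(-σ/2)sin(η) - exp(-25σ/2)sin(5η).
Substituting back: w(x,τ) = u(x - 2τ, τ).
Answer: w(x, τ) = -3exp(-τ/2)sin(x - 2τ) - exp(-25τ/2)sin(5x - 10τ)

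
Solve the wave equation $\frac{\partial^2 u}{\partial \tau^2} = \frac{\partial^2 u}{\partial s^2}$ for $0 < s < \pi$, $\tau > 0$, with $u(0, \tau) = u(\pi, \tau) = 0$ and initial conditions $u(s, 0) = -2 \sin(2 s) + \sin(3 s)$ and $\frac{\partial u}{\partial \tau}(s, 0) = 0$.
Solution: Using separation of variables $u = X(s)T(\tau)$:
Eigenfunctions: $\sin(ns)$, $n = 1, 2, 3, \ldots$
General solution: $u(s, \tau) = \sum [A_n \cos(n \tau) + B_n \sin(n \tau)] \sin(ns)$
From $u(s,0) = -2 \sin(2 s) + \sin(3 s)$: $A_2=-2, A_3=1$. From $u_{\tau}(s,0) = 0$: all $B_n = 0$.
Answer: $u(s, \tau) = -2 \sin(2 s) \cos(2 \tau) + \sin(3 s) \cos(3 \tau)$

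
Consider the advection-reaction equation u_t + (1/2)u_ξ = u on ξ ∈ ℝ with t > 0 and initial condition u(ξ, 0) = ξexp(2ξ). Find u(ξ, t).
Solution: Substitute u = exp(2ξ)w.
Then u_ξ = exp(2ξ)(w_ξ + 2w), u_t = exp(2ξ)w_t; substituting and dividing by exp(2ξ), the lower-order terms cancel: w_t + (1/2)w_ξ = 0 (standard advection equation).
Data for w: w(ξ,0) = exp(-2ξ)u(ξ,0) = ξ.
By characteristics (dξ/dt = 1/2), w(ξ,t) = f(ξ - (1/2)t) with f = w(·, 0).
So w(ξ,t) = -(1/2)t + ξ, and u(ξ,t) = exp(2ξ)w(ξ,t).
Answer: u(ξ, t) = -(1/2)texp(2ξ) + ξexp(2ξ)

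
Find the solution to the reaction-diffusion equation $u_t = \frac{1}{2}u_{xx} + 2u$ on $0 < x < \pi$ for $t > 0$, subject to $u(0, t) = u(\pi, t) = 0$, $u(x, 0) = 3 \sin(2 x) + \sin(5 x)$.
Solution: Substitute $u = e^{2t}w$.
Then $u_t = e^{2t}(w_t + 2w)$, $u_{xx} = e^{2t}w_{xx}$; substituting and dividing by $e^{2t}$, the lower-order terms cancel: $w_t = \frac{1}{2}w_{xx}$ (standard heat equation).
Data for $w$: $w(x,0) = u(x,0) = 3 \sin(2 x) + \sin(5 x)$. The boundary conditions carry over: $w(0,t) = w(\pi,t) = 0$.
Separating variables: $w = \sum c_n e^{-n^2t/2} \sin(nx)$. From $w(x,0) = 3 \sin(2 x) + \sin(5 x)$: $c_2=3, c_5=1$.
So $w(x,t) = 3 e^{-2 t} \sin(2 x) + e^{-25 t/2} \sin(5 x)$, and $u(x,t) = e^{2t}w(x,t)$.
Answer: $u(x, t) = 3 \sin(2 x) + e^{-21 t/2} \sin(5 x)$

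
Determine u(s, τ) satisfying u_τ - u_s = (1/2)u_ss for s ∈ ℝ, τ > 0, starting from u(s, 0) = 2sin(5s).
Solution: Change to a moving frame: let η = s + τ, σ = τ and write u(s,τ) = w(η,σ).
By the chain rule u_τ = w_σ + w_η, u_s = w_η, u_ss = w_ηη.
Then u_τ - u_s = w_σ: the advection term cancels and the PDE becomes the heat equation w_σ = (1/2)w_ηη on η ∈ ℝ.
Initial data: w(η,0) = u(η,0) = 2sin(5η).
On η ∈ ℝ each mode satisfies (sin(nη))″ = -n² sin(nη), so exp(-n²σ/2) sin(nη) solves the heat equation; by superposition w(η,σ) = Σ c_n exp(-n²σ/2) sin(nη).
Reading off the coefficients: c_5=2, so w(η,σ) = 2exp(-25σ/2)sin(5η).
Substituting back η = s + τ, σ = τ: u(s,τ) = w(s + τ, τ).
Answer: u(s, τ) = 2exp(-25τ/2)sin(5s + 5τ)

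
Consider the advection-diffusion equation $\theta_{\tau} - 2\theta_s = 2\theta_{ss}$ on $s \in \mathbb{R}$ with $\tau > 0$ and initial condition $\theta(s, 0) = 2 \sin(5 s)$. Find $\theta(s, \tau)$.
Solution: Moving frame: $\eta = s + 2\tau$, $\sigma = \tau$, $\theta = u(\eta,\sigma)$, so $\theta_{\tau} = u_{\sigma} + 2u_{\eta}$ and $\theta_{ss} = u_{\eta\eta}$.
Hence $\theta_{\tau} - 2\theta_s = u_{\sigma}$ and the PDE becomes the heat equation $u_{\sigma} = 2u_{\eta\eta}$ on $\eta \in \mathbb{R}$.
Initial data: $u(\eta,0) = \theta(\eta,0) = 2 \sin(5 \eta)$. Each mode $\sin(n\eta)$ decays as $e^{-2n^2\sigma}$ on $\mathbb{R}$, so $u(\eta,\sigma) = \sum c_n e^{-2n^2\sigma} \sin(n\eta)$ with $c_5=2$: $u(\eta,\sigma) = 2 e^{-50 \sigma} \sin(5 \eta)$.
Substituting back: $\theta(s,\tau) = u(s + 2\tau, \tau)$.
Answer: $\theta(s, \tau) = 2 e^{-50 \tau} \sin(10 \tau + 5 s)$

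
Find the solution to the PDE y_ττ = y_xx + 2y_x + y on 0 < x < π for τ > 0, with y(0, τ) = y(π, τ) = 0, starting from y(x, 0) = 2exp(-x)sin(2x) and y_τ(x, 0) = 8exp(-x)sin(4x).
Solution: Substitute y = exp(-x)u, i.e. u = exp(x)y.
By the product rule, y_x = exp(-x)(u_x - u), y_xx = exp(-x)(u_xx - 2u_x + u), y_ττ = exp(-x)u_ττ.
Substituting into the PDE and dividing by exp(-x): u_ττ = (u_xx - 2u_x + u) + 2(u_x - u) + u.
The lower-order terms cancel, leaving the standard wave equation u_ττ = u_xx.
Initial data for u: u(x,0) = exp(x)y(x,0) = 2sin(2x); u_τ(x,0) = exp(x)y_τ(x,0) = 8sin(4x). The boundary conditions carry over: u(0,τ) = u(π,τ) = 0.
Solve for u:
  Using separation of variables u = X(x)T(τ):
  Eigenfunctions: sin(nx), n = 1, 2, 3, ...
  General solution: u(x, τ) = Σ [A_n cos(n τ) + B_n sin(n τ)] sin(nx)
  From u(x,0) = 2sin(2x): A_2=2. From u_τ(x,0) = 8sin(4x), using u_τ(x,0) = Σ ω_n B_n sin(nx) with ω_n = n: B_4 = 8/4 = 2.
Hence u(x,τ) = 2sin(2x)cos(2τ) + 2sin(4x)sin(4τ).
Transform back: y(x,τ) = exp(-x)u(x,τ).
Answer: y(x, τ) = 2exp(-x)sin(2x)cos(2τ) + 2exp(-x)sin(4x)sin(4τ)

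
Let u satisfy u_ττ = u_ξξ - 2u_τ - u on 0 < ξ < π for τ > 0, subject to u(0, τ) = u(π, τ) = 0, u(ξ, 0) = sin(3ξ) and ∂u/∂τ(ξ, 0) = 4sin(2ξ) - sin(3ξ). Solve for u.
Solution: Substitute u = exp(-τ)w.
Then u_τ = exp(-τ)(w_τ - w), u_ττ = exp(-τ)(w_ττ - 2w_τ + w), u_ξξ = exp(-τ)w_ξξ; substituting and dividing by exp(-τ), the lower-order terms cancel: w_ττ = w_ξξ (standard wave equation).
Data for w: w(ξ,0) = u(ξ,0) = sin(3ξ); w_τ(ξ,0) = u_τ(ξ,0) + u(ξ,0) = 4sin(2ξ). The boundary conditions carry over: w(0,τ) = w(π,τ) = 0.
Separating variables: w = Σ [A_n cos(ω_n τ) + B_n sin(ω_n τ)] sin(nξ), ω_n = n. From ICs (B_n = velocity coefficient / ω_n): A_3=1, B_2=2.
So w(ξ,τ) = 2sin(2ξ)sin(2τ) + sin(3ξ)cos(3τ), and u(ξ,τ) = exp(-τ)w(ξ,τ).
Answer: u(ξ, τ) = 2exp(-τ)sin(2ξ)sin(2τ) + exp(-τ)sin(3ξ)cos(3τ)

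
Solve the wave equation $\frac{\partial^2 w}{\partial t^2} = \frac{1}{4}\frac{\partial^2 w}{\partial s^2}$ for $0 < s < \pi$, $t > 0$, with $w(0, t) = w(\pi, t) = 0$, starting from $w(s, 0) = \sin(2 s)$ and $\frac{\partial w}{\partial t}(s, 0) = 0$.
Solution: Using separation of variables $w = X(s)T(t)$:
Eigenfunctions: $\sin(ns)$, $n = 1, 2, 3, \ldots$
General solution: $w(s, t) = \sum [A_n \cos(n t/2) + B_n \sin(n t/2)] \sin(ns)$
From $w(s,0) = \sin(2 s)$: $A_2=1$. From $w_t(s,0) = 0$: all $B_n = 0$.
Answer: $w(s, t) = \sin(2 s) \cos(t)$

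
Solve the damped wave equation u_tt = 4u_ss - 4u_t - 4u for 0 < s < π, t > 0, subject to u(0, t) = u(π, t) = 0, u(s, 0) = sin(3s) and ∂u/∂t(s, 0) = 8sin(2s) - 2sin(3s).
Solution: Substitute u = exp(-2t)w.
Then u_t = exp(-2t)(w_t - 2w), u_tt = exp(-2t)(w_tt - 4w_t + 4w), u_ss = exp(-2t)w_ss; substituting and dividing by exp(-2t), the lower-order terms cancel: w_tt = 4w_ss (standard wave equation).
Data for w: w(s,0) = u(s,0) = sin(3s); w_t(s,0) = u_t(s,0) + 2u(s,0) = 8sin(2s). The boundary conditions carry over: w(0,t) = w(π,t) = 0.
Separating variables: w = Σ [A_n cos(ω_n t) + B_n sin(ω_n t)] sin(ns), ω_n = 2n. From ICs (B_n = velocity coefficient / ω_n): A_3=1, B_2=2.
So w(s,t) = 2sin(2s)sin(4t) + sin(3s)cos(6t), and u(s,t) = exp(-2t)w(s,t).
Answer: u(s, t) = 2exp(-2t)sin(2s)sin(4t) + exp(-2t)sin(3s)cos(6t)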